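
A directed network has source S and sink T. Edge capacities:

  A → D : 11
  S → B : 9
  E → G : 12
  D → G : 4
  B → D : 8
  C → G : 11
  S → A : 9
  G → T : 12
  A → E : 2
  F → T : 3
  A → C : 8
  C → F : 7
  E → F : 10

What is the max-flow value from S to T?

13

Augment S→A→C→F→T: bottleneck 3, flow now 3.
Augment S→A→C→G→T: bottleneck 5, flow now 8.
Augment S→A→D→G→T: bottleneck 1, flow now 9.
Augment S→B→D→G→T: bottleneck 3, flow now 12.
Augment S→B→D→A→E→G→T: bottleneck 1, flow now 13. (uses reverse residual edge)
No augmenting path remains; maximum flow = 13.
In the residual graph, reachable from S: {S, B, D}.
Min-cut edges: S→A (9), D→G (4); capacity 9 + 4 = 13.
This cut is saturated, so no flow can exceed 13.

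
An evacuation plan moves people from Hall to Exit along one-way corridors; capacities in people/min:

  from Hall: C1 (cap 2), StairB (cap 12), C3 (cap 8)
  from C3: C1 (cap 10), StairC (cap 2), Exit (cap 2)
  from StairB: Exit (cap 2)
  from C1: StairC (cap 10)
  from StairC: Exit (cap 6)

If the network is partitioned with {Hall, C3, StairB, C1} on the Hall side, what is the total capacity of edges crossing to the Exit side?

Edges leaving {Hall, C3, StairB, C1}: C3→StairC (2), C3→Exit (2), StairB→Exit (2), C1→StairC (10).
Cut capacity = 2 + 2 + 2 + 10 = 16.

16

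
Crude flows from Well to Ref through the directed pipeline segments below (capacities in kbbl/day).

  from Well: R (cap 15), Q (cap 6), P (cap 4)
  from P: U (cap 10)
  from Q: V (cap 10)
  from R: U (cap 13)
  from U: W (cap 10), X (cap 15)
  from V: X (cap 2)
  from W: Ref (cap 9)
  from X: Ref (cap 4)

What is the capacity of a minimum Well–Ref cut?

Augment Well→P→U→W→Ref: bottleneck 4, flow now 4.
Augment Well→Q→V→X→Ref: bottleneck 2, flow now 6.
Augment Well→R→U→W→Ref: bottleneck 5, flow now 11.
Augment Well→R→U→X→Ref: bottleneck 2, flow now 13.
No augmenting path remains; maximum flow = 13.
By max-flow min-cut, the minimum cut capacity equals the max flow.
In the residual graph, reachable from Well: {Well, P, Q, R, U, V, W, X}.
Min-cut edges: W→Ref (9), X→Ref (4); capacity 9 + 4 = 13.

13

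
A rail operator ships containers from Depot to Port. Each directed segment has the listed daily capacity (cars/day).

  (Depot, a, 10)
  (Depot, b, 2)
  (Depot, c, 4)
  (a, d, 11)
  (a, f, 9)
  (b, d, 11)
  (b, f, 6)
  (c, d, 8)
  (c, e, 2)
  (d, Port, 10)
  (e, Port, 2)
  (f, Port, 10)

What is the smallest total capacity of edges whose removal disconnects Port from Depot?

Augment Depot→a→d→Port: bottleneck 10, flow now 10.
Augment Depot→b→f→Port: bottleneck 2, flow now 12.
Augment Depot→c→e→Port: bottleneck 2, flow now 14.
Augment Depot→c→d→a→f→Port: bottleneck 2, flow now 16. (uses reverse residual edge)
No augmenting path remains; maximum flow = 16.
By max-flow min-cut, the minimum cut capacity equals the max flow.
In the residual graph, reachable from Depot: {Depot}.
Min-cut edges: Depot→a (10), Depot→b (2), Depot→c (4); capacity 10 + 2 + 4 = 16.

16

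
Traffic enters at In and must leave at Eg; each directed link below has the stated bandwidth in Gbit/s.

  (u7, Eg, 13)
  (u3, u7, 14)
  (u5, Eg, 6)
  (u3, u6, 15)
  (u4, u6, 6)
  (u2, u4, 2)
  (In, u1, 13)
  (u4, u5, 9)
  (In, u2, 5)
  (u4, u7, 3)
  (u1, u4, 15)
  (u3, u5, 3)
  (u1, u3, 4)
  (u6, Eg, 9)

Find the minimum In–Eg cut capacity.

Augment In→u1→u3→u5→Eg: bottleneck 3, flow now 3.
Augment In→u1→u3→u6→Eg: bottleneck 1, flow now 4.
Augment In→u1→u4→u5→Eg: bottleneck 3, flow now 7.
Augment In→u1→u4→u6→Eg: bottleneck 6, flow now 13.
Augment In→u2→u4→u7→Eg: bottleneck 2, flow now 15.
No augmenting path remains; maximum flow = 15.
By max-flow min-cut, the minimum cut capacity equals the max flow.
In the residual graph, reachable from In: {In, u2}.
Min-cut edges: In→u1 (13), u2→u4 (2); capacity 13 + 2 = 15.

15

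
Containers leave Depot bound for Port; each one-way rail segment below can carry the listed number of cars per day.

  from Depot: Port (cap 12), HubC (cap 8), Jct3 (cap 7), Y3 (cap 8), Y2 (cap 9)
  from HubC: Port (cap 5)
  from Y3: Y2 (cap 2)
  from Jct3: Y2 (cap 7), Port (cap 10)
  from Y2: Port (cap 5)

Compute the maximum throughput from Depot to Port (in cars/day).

Augment Depot→Port: bottleneck 12, flow now 12.
Augment Depot→HubC→Port: bottleneck 5, flow now 17.
Augment Depot→Jct3→Port: bottleneck 7, flow now 24.
Augment Depot→Y2→Port: bottleneck 5, flow now 29.
No augmenting path remains; maximum flow = 29.
In the residual graph, reachable from Depot: {Depot, HubC, Y3, Y2}.
Min-cut edges: Depot→Jct3 (7), Depot→Port (12), HubC→Port (5), Y2→Port (5); capacity 7 + 12 + 5 + 5 = 29.
This cut is saturated, so no flow can exceed 29.

29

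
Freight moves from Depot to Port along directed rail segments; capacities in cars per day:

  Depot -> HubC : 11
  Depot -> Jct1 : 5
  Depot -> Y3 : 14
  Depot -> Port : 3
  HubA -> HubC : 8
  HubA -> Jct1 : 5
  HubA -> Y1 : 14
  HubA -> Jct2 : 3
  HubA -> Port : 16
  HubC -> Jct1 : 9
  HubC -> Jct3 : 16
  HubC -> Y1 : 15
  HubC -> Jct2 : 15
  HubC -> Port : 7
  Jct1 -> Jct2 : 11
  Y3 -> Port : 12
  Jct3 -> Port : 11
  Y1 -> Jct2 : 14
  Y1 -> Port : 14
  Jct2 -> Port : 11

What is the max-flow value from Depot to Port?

31

Augment Depot→Port: bottleneck 3, flow now 3.
Augment Depot→HubC→Port: bottleneck 7, flow now 10.
Augment Depot→Y3→Port: bottleneck 12, flow now 22.
Augment Depot→HubC→Jct3→Port: bottleneck 4, flow now 26.
Augment Depot→Jct1→Jct2→Port: bottleneck 5, flow now 31.
No augmenting path remains; maximum flow = 31.
In the residual graph, reachable from Depot: {Depot, Y3}.
Min-cut edges: Depot→HubC (11), Depot→Jct1 (5), Depot→Port (3), Y3→Port (12); capacity 11 + 5 + 3 + 12 = 31.
This cut is saturated, so no flow can exceed 31.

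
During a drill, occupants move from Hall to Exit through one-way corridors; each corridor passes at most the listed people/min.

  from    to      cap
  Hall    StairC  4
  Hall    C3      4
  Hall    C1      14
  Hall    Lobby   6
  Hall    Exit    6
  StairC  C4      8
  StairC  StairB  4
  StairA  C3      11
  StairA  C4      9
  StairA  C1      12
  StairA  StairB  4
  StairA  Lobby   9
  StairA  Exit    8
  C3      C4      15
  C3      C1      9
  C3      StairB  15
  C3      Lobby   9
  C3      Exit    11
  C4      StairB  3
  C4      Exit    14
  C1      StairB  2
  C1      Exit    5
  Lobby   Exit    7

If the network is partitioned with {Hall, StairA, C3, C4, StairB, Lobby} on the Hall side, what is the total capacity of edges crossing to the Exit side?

Edges leaving {Hall, StairA, C3, C4, StairB, Lobby}: Hall→StairC (4), Hall→C1 (14), Hall→Exit (6), StairA→C1 (12), StairA→Exit (8), C3→C1 (9), C3→Exit (11), C4→Exit (14), Lobby→Exit (7).
Cut capacity = 4 + 14 + 6 + 12 + 8 + 9 + 11 + 14 + 7 = 85.

85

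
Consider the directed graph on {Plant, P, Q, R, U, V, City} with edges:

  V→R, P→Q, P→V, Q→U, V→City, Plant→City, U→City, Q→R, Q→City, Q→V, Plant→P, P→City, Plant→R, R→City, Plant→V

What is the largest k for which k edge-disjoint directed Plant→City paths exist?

Assign every edge capacity 1; by Menger, the answer equals the max flow.
Path Plant→City (+1); total 1.
Path Plant→P→City (+1); total 2.
Path Plant→R→City (+1); total 3.
Path Plant→V→City (+1); total 4.
No residual Plant→City path; max flow = 4.
Certifying cut of size 4: {Plant→City, Plant→P, Plant→R, Plant→V}.

4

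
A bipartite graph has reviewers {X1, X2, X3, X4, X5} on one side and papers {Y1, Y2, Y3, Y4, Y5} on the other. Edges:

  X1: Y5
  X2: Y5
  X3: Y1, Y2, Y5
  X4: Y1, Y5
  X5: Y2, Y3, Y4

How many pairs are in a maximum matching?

Unit-capacity flow: source→left, listed edges, right→sink; max matching = max flow.
Augmenting path X1→Y5 (+1); matched 1.
Augmenting path X3→Y1 (+1); matched 2.
Augmenting path X5→Y2 (+1); matched 3.
Augmenting path X4→Y1→X3→Y2→X5→Y3 (+1); matched 4.
No augmenting path remains; maximum matching = 4.
König certificate: {X3, X4, X5, Y5} is a vertex cover of size 4 (every listed pair touches it), so no matching can be larger.

4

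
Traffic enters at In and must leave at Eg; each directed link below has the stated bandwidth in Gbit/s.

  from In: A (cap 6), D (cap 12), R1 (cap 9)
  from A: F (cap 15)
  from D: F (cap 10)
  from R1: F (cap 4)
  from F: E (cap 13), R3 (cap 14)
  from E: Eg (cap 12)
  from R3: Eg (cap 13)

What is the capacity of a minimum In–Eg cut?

Augment In→A→F→E→Eg: bottleneck 6, flow now 6.
Augment In→D→F→E→Eg: bottleneck 6, flow now 12.
Augment In→D→F→R3→Eg: bottleneck 4, flow now 16.
Augment In→R1→F→R3→Eg: bottleneck 4, flow now 20.
No augmenting path remains; maximum flow = 20.
By max-flow min-cut, the minimum cut capacity equals the max flow.
In the residual graph, reachable from In: {In, D, R1}.
Min-cut edges: In→A (6), D→F (10), R1→F (4); capacity 6 + 10 + 4 = 20.

20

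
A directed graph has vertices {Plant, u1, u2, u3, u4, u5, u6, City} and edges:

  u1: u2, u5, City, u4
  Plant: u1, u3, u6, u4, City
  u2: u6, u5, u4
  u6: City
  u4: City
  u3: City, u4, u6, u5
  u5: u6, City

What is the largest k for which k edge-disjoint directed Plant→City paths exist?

5

Assign every edge capacity 1; by Menger, the answer equals the max flow.
Path Plant→City (+1); total 1.
Path Plant→u1→City (+1); total 2.
Path Plant→u3→City (+1); total 3.
Path Plant→u4→City (+1); total 4.
Path Plant→u6→City (+1); total 5.
No residual Plant→City path; max flow = 5.
Certifying cut of size 5: {Plant→City, Plant→u1, Plant→u3, Plant→u4, Plant→u6}.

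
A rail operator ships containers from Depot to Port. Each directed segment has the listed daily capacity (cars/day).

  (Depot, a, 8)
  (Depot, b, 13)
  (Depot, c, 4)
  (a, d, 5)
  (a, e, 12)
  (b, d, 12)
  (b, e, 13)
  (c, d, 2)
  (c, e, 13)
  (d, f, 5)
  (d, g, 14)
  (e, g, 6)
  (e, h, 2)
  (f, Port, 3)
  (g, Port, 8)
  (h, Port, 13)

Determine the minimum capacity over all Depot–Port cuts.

Augment Depot→a→d→f→Port: bottleneck 3, flow now 3.
Augment Depot→a→d→g→Port: bottleneck 2, flow now 5.
Augment Depot→a→e→g→Port: bottleneck 3, flow now 8.
Augment Depot→b→d→g→Port: bottleneck 3, flow now 11.
Augment Depot→b→e→h→Port: bottleneck 2, flow now 13.
No augmenting path remains; maximum flow = 13.
By max-flow min-cut, the minimum cut capacity equals the max flow.
In the residual graph, reachable from Depot: {Depot, a, b, c, d, e, f, g}.
Min-cut edges: e→h (2), f→Port (3), g→Port (8); capacity 2 + 3 + 8 = 13.

13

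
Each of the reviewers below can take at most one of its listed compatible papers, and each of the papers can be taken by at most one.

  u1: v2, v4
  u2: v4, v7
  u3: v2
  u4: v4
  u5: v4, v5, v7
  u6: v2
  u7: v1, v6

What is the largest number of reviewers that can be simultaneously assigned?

5

Unit-capacity flow: source→left, listed edges, right→sink; max matching = max flow.
Augmenting path u1→v2 (+1); matched 1.
Augmenting path u2→v4 (+1); matched 2.
Augmenting path u5→v5 (+1); matched 3.
Augmenting path u7→v1 (+1); matched 4.
Augmenting path u4→v4→u2→v7 (+1); matched 5.
No augmenting path remains; maximum matching = 5.
König certificate: {u2, u5, u7, v2, v4} is a vertex cover of size 5 (every listed pair touches it), so no matching can be larger.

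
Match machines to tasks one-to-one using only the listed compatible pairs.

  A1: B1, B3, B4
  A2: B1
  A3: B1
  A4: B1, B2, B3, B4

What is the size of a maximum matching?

3

Unit-capacity flow: source→left, listed edges, right→sink; max matching = max flow.
Augmenting path A1→B1 (+1); matched 1.
Augmenting path A4→B2 (+1); matched 2.
Augmenting path A2→B1→A1→B3 (+1); matched 3.
No augmenting path remains; maximum matching = 3.
König certificate: {A1, A4, B1} is a vertex cover of size 3 (every listed pair touches it), so no matching can be larger.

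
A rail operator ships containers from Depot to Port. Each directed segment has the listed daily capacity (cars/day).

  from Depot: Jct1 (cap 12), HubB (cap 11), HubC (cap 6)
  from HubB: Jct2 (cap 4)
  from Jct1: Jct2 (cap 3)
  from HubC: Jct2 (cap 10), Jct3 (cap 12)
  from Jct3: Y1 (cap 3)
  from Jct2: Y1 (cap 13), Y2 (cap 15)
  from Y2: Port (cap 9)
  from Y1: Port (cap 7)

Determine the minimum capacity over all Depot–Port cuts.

Augment Depot→HubB→Jct2→Y2→Port: bottleneck 4, flow now 4.
Augment Depot→Jct1→Jct2→Y2→Port: bottleneck 3, flow now 7.
Augment Depot→HubC→Jct3→Y1→Port: bottleneck 3, flow now 10.
Augment Depot→HubC→Jct2→Y2→Port: bottleneck 2, flow now 12.
Augment Depot→HubC→Jct2→Y1→Port: bottleneck 1, flow now 13.
No augmenting path remains; maximum flow = 13.
By max-flow min-cut, the minimum cut capacity equals the max flow.
In the residual graph, reachable from Depot: {Depot, HubB, Jct1}.
Min-cut edges: Depot→HubC (6), HubB→Jct2 (4), Jct1→Jct2 (3); capacity 6 + 4 + 3 = 13.

13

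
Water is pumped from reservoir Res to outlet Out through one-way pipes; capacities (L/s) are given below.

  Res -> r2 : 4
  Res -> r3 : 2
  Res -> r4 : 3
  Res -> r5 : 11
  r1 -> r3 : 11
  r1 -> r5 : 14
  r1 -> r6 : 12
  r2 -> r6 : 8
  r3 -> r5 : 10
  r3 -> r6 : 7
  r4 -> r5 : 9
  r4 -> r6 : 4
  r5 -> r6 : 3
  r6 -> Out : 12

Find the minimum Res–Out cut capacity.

12

Augment Res→r2→r6→Out: bottleneck 4, flow now 4.
Augment Res→r3→r6→Out: bottleneck 2, flow now 6.
Augment Res→r4→r6→Out: bottleneck 3, flow now 9.
Augment Res→r5→r6→Out: bottleneck 3, flow now 12.
No augmenting path remains; maximum flow = 12.
By max-flow min-cut, the minimum cut capacity equals the max flow.
In the residual graph, reachable from Res: {Res, r5}.
Min-cut edges: Res→r2 (4), Res→r3 (2), Res→r4 (3), r5→r6 (3); capacity 4 + 2 + 3 + 3 = 12.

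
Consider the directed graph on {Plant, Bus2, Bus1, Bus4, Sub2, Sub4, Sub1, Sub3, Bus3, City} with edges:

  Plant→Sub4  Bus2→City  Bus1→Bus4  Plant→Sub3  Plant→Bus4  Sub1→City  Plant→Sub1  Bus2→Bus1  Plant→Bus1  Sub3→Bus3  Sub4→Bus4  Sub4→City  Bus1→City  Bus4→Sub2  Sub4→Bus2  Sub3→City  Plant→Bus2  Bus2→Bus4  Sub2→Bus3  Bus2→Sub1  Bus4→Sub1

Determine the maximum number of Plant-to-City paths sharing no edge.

5

Assign every edge capacity 1; by Menger, the answer equals the max flow.
Path Plant→Bus2→City (+1); total 1.
Path Plant→Bus1→City (+1); total 2.
Path Plant→Sub4→City (+1); total 3.
Path Plant→Sub1→City (+1); total 4.
Path Plant→Sub3→City (+1); total 5.
No residual Plant→City path; max flow = 5.
Certifying cut of size 5: {Plant→Bus1, Plant→Bus2, Plant→Sub3, Plant→Sub4, Sub1→City}.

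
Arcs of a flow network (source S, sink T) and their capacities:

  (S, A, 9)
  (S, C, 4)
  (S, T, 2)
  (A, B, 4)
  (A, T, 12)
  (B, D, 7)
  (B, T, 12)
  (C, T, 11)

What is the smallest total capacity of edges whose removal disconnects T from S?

15

Augment S→T: bottleneck 2, flow now 2.
Augment S→A→T: bottleneck 9, flow now 11.
Augment S→C→T: bottleneck 4, flow now 15.
No augmenting path remains; maximum flow = 15.
By max-flow min-cut, the minimum cut capacity equals the max flow.
In the residual graph, reachable from S: {S}.
Min-cut edges: S→A (9), S→C (4), S→T (2); capacity 9 + 4 + 2 = 15.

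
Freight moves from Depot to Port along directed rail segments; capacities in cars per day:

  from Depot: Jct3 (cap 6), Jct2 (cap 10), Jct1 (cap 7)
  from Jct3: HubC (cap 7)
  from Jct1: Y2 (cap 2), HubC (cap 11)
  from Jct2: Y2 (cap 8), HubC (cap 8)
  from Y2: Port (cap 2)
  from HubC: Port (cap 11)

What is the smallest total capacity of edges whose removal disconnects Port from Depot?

Augment Depot→Jct3→HubC→Port: bottleneck 6, flow now 6.
Augment Depot→Jct1→Y2→Port: bottleneck 2, flow now 8.
Augment Depot→Jct1→HubC→Port: bottleneck 5, flow now 13.
No augmenting path remains; maximum flow = 13.
By max-flow min-cut, the minimum cut capacity equals the max flow.
In the residual graph, reachable from Depot: {Depot, Jct3, Jct1, Jct2, Y2, HubC}.
Min-cut edges: Y2→Port (2), HubC→Port (11); capacity 2 + 11 = 13.

13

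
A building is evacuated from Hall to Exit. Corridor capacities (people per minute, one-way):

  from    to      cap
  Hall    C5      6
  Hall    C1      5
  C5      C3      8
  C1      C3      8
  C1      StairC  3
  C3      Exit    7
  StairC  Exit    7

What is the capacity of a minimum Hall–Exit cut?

Augment Hall→C5→C3→Exit: bottleneck 6, flow now 6.
Augment Hall→C1→C3→Exit: bottleneck 1, flow now 7.
Augment Hall→C1→StairC→Exit: bottleneck 3, flow now 10.
No augmenting path remains; maximum flow = 10.
By max-flow min-cut, the minimum cut capacity equals the max flow.
In the residual graph, reachable from Hall: {Hall, C5, C1, C3}.
Min-cut edges: C1→StairC (3), C3→Exit (7); capacity 3 + 7 = 10.

10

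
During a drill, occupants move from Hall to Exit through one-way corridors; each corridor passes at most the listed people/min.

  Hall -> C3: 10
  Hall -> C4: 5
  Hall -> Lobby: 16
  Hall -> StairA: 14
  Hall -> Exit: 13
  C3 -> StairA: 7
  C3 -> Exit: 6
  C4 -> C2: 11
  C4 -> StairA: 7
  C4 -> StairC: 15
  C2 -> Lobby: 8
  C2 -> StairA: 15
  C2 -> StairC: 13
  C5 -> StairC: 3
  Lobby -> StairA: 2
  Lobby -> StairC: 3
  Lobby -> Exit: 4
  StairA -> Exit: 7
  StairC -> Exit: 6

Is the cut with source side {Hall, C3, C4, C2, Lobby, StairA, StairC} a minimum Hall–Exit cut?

Given cut capacity: 13 + 6 + 4 + 7 + 6 = 36.
Augment Hall→Exit: bottleneck 13, flow now 13.
Augment Hall→C3→Exit: bottleneck 6, flow now 19.
Augment Hall→Lobby→Exit: bottleneck 4, flow now 23.
Augment Hall→StairA→Exit: bottleneck 7, flow now 30.
Augment Hall→C4→StairC→Exit: bottleneck 5, flow now 35.
Augment Hall→Lobby→StairC→Exit: bottleneck 1, flow now 36.
No augmenting path remains; maximum flow = 36.
Cut capacity 36 equals the max flow, so it is a minimum cut.

Yes — it is a minimum cut (capacity 36).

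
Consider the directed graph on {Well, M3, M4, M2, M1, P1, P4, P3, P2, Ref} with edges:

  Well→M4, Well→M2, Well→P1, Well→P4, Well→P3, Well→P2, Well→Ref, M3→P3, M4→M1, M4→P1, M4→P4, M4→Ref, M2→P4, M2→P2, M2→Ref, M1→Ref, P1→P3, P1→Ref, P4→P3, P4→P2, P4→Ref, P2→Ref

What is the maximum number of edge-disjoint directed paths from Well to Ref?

Assign every edge capacity 1; by Menger, the answer equals the max flow.
Path Well→Ref (+1); total 1.
Path Well→M4→Ref (+1); total 2.
Path Well→M2→Ref (+1); total 3.
Path Well→P1→Ref (+1); total 4.
Path Well→P4→Ref (+1); total 5.
Path Well→P2→Ref (+1); total 6.
No residual Well→Ref path; max flow = 6.
Certifying cut of size 6: {Well→M2, Well→M4, Well→P1, Well→P2, Well→P4, Well→Ref}.

6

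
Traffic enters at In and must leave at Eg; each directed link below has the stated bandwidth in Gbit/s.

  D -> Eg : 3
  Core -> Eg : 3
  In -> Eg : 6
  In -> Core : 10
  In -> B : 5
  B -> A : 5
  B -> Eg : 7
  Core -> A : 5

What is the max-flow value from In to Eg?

Augment In→Eg: bottleneck 6, flow now 6.
Augment In→B→Eg: bottleneck 5, flow now 11.
Augment In→Core→Eg: bottleneck 3, flow now 14.
No augmenting path remains; maximum flow = 14.
In the residual graph, reachable from In: {In, Core, A}.
Min-cut edges: In→B (5), In→Eg (6), Core→Eg (3); capacity 5 + 6 + 3 = 14.
This cut is saturated, so no flow can exceed 14.

14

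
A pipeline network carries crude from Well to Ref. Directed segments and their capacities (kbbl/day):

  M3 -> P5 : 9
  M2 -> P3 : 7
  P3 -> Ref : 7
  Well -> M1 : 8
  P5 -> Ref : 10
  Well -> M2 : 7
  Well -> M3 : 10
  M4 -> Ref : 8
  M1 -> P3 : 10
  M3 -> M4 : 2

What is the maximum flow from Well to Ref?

Augment Well→M1→P3→Ref: bottleneck 7, flow now 7.
Augment Well→M3→P5→Ref: bottleneck 9, flow now 16.
Augment Well→M3→M4→Ref: bottleneck 1, flow now 17.
No augmenting path remains; maximum flow = 17.
In the residual graph, reachable from Well: {Well, M1, M2, P3}.
Min-cut edges: Well→M3 (10), P3→Ref (7); capacity 10 + 7 = 17.
This cut is saturated, so no flow can exceed 17.

17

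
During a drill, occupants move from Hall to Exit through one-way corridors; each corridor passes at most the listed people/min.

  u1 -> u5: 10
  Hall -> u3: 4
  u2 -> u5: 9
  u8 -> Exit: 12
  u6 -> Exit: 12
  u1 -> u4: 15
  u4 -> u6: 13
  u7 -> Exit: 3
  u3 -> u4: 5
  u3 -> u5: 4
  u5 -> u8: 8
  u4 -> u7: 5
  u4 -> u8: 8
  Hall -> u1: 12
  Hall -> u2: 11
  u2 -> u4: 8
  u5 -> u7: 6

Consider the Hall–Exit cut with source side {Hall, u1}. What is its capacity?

Edges leaving {Hall, u1}: Hall→u2 (11), Hall→u3 (4), u1→u4 (15), u1→u5 (10).
Cut capacity = 11 + 4 + 15 + 10 = 40.

40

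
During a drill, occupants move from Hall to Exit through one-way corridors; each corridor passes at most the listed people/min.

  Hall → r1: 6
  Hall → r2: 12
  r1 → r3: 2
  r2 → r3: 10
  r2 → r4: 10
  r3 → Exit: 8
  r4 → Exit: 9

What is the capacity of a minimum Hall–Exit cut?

14

Augment Hall→r1→r3→Exit: bottleneck 2, flow now 2.
Augment Hall→r2→r3→Exit: bottleneck 6, flow now 8.
Augment Hall→r2→r4→Exit: bottleneck 6, flow now 14.
No augmenting path remains; maximum flow = 14.
By max-flow min-cut, the minimum cut capacity equals the max flow.
In the residual graph, reachable from Hall: {Hall, r1}.
Min-cut edges: Hall→r2 (12), r1→r3 (2); capacity 12 + 2 = 14.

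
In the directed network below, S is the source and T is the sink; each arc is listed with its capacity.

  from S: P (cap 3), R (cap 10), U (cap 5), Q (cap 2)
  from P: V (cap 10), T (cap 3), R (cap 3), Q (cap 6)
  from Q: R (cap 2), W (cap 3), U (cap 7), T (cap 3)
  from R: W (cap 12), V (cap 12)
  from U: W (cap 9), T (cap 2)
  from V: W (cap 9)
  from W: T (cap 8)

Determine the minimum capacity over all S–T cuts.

15

Augment S→P→T: bottleneck 3, flow now 3.
Augment S→Q→T: bottleneck 2, flow now 5.
Augment S→U→T: bottleneck 2, flow now 7.
Augment S→R→W→T: bottleneck 8, flow now 15.
No augmenting path remains; maximum flow = 15.
By max-flow min-cut, the minimum cut capacity equals the max flow.
In the residual graph, reachable from S: {S, R, U, V, W}.
Min-cut edges: S→P (3), S→Q (2), U→T (2), W→T (8); capacity 3 + 2 + 2 + 8 = 15.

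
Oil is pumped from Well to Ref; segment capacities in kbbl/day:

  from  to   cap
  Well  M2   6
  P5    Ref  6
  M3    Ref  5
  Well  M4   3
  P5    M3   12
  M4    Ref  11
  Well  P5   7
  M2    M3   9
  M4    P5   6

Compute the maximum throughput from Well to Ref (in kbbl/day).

14

Augment Well→M4→Ref: bottleneck 3, flow now 3.
Augment Well→P5→Ref: bottleneck 6, flow now 9.
Augment Well→M2→M3→Ref: bottleneck 5, flow now 14.
No augmenting path remains; maximum flow = 14.
In the residual graph, reachable from Well: {Well, M2, P5, M3}.
Min-cut edges: Well→M4 (3), P5→Ref (6), M3→Ref (5); capacity 3 + 6 + 5 = 14.
This cut is saturated, so no flow can exceed 14.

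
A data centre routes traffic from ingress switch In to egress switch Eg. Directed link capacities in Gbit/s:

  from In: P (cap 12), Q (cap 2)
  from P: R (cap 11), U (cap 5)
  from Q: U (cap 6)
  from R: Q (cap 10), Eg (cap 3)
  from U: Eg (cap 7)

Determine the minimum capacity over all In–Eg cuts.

10

Augment In→P→R→Eg: bottleneck 3, flow now 3.
Augment In→P→U→Eg: bottleneck 5, flow now 8.
Augment In→Q→U→Eg: bottleneck 2, flow now 10.
No augmenting path remains; maximum flow = 10.
By max-flow min-cut, the minimum cut capacity equals the max flow.
In the residual graph, reachable from In: {In, P, Q, R, U}.
Min-cut edges: R→Eg (3), U→Eg (7); capacity 3 + 7 = 10.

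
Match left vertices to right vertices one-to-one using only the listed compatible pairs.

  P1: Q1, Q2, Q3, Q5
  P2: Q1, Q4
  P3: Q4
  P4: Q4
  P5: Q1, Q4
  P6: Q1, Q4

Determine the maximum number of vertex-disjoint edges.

Unit-capacity flow: source→left, listed edges, right→sink; max matching = max flow.
Augmenting path P1→Q1 (+1); matched 1.
Augmenting path P2→Q4 (+1); matched 2.
Augmenting path P5→Q1→P1→Q2 (+1); matched 3.
No augmenting path remains; maximum matching = 3.
König certificate: {P1, Q1, Q4} is a vertex cover of size 3 (every listed pair touches it), so no matching can be larger.

3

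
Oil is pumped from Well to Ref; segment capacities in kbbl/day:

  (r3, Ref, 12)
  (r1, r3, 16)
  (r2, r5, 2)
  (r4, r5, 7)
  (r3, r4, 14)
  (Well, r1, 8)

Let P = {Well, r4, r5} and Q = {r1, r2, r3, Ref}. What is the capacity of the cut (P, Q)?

8

Edges leaving {Well, r4, r5}: Well→r1 (8).
Cut capacity = 8 = 8.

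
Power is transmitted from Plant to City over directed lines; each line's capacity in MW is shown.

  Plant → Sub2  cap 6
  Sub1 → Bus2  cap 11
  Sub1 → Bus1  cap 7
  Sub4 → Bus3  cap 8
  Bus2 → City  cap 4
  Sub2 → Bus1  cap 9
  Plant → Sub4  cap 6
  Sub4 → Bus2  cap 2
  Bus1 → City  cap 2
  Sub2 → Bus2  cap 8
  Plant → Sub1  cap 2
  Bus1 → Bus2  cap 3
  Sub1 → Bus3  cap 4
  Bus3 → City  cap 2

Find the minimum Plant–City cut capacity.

Augment Plant→Sub1→Bus2→City: bottleneck 2, flow now 2.
Augment Plant→Sub2→Bus2→City: bottleneck 2, flow now 4.
Augment Plant→Sub2→Bus1→City: bottleneck 2, flow now 6.
Augment Plant→Sub4→Bus3→City: bottleneck 2, flow now 8.
No augmenting path remains; maximum flow = 8.
By max-flow min-cut, the minimum cut capacity equals the max flow.
In the residual graph, reachable from Plant: {Plant, Sub1, Sub2, Sub4, Bus2, Bus1, Bus3}.
Min-cut edges: Bus2→City (4), Bus1→City (2), Bus3→City (2); capacity 4 + 2 + 2 = 8.

8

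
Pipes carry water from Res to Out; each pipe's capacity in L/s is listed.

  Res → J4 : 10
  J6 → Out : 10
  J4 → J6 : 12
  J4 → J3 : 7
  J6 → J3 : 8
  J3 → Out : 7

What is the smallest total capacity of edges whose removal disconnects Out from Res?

10

Augment Res→J4→J3→Out: bottleneck 7, flow now 7.
Augment Res→J4→J6→Out: bottleneck 3, flow now 10.
No augmenting path remains; maximum flow = 10.
By max-flow min-cut, the minimum cut capacity equals the max flow.
In the residual graph, reachable from Res: {Res}.
Min-cut edges: Res→J4 (10); capacity 10 = 10.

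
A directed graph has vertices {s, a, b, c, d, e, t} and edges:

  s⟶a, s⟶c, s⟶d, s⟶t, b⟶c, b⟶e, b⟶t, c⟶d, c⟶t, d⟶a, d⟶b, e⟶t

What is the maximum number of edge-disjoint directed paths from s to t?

3

Assign every edge capacity 1; by Menger, the answer equals the max flow.
Path s→t (+1); total 1.
Path s→c→t (+1); total 2.
Path s→d→b→t (+1); total 3.
No residual s→t path; max flow = 3.
Certifying cut of size 3: {s→c, s→d, s→t}.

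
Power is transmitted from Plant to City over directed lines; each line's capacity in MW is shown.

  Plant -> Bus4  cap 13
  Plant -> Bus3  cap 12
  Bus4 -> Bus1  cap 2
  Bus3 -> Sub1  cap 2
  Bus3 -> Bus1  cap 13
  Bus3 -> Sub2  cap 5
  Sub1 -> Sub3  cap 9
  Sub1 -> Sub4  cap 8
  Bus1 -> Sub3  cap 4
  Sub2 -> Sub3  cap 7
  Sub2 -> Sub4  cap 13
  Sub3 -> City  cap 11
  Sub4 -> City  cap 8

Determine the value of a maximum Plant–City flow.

11

Augment Plant→Bus4→Bus1→Sub3→City: bottleneck 2, flow now 2.
Augment Plant→Bus3→Sub1→Sub3→City: bottleneck 2, flow now 4.
Augment Plant→Bus3→Bus1→Sub3→City: bottleneck 2, flow now 6.
Augment Plant→Bus3→Sub2→Sub3→City: bottleneck 5, flow now 11.
No augmenting path remains; maximum flow = 11.
In the residual graph, reachable from Plant: {Plant, Bus4, Bus3, Bus1}.
Min-cut edges: Bus3→Sub1 (2), Bus3→Sub2 (5), Bus1→Sub3 (4); capacity 2 + 5 + 4 = 11.
This cut is saturated, so no flow can exceed 11.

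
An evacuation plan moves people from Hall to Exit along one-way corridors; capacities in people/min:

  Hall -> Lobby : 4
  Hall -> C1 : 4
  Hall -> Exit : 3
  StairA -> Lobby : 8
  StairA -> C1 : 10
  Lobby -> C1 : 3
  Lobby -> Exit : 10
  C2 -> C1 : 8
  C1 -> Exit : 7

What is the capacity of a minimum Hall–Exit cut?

Augment Hall→Exit: bottleneck 3, flow now 3.
Augment Hall→Lobby→Exit: bottleneck 4, flow now 7.
Augment Hall→C1→Exit: bottleneck 4, flow now 11.
No augmenting path remains; maximum flow = 11.
By max-flow min-cut, the minimum cut capacity equals the max flow.
In the residual graph, reachable from Hall: {Hall}.
Min-cut edges: Hall→Lobby (4), Hall→C1 (4), Hall→Exit (3); capacity 4 + 4 + 3 = 11.

11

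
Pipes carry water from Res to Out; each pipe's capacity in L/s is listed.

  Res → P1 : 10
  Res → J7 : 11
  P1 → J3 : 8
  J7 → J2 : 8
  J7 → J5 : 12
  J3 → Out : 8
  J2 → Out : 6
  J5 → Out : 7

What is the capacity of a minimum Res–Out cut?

19

Augment Res→P1→J3→Out: bottleneck 8, flow now 8.
Augment Res→J7→J2→Out: bottleneck 6, flow now 14.
Augment Res→J7→J5→Out: bottleneck 5, flow now 19.
No augmenting path remains; maximum flow = 19.
By max-flow min-cut, the minimum cut capacity equals the max flow.
In the residual graph, reachable from Res: {Res, P1}.
Min-cut edges: Res→J7 (11), P1→J3 (8); capacity 11 + 8 = 19.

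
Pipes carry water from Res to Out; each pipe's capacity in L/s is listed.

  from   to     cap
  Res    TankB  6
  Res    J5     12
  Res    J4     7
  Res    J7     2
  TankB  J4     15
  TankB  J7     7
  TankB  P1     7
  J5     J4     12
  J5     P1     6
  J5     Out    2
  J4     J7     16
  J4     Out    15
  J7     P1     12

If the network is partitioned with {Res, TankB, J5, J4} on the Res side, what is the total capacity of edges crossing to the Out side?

55

Edges leaving {Res, TankB, J5, J4}: Res→J7 (2), TankB→J7 (7), TankB→P1 (7), J5→P1 (6), J5→Out (2), J4→J7 (16), J4→Out (15).
Cut capacity = 2 + 7 + 7 + 6 + 2 + 16 + 15 = 55.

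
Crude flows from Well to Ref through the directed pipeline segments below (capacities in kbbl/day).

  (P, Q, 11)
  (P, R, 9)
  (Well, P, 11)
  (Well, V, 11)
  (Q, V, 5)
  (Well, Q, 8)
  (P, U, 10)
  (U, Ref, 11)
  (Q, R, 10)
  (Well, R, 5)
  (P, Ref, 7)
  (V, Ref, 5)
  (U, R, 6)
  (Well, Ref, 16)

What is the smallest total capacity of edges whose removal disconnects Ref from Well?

32

Augment Well→Ref: bottleneck 16, flow now 16.
Augment Well→P→Ref: bottleneck 7, flow now 23.
Augment Well→V→Ref: bottleneck 5, flow now 28.
Augment Well→P→U→Ref: bottleneck 4, flow now 32.
No augmenting path remains; maximum flow = 32.
By max-flow min-cut, the minimum cut capacity equals the max flow.
In the residual graph, reachable from Well: {Well, Q, R, V}.
Min-cut edges: Well→P (11), Well→Ref (16), V→Ref (5); capacity 11 + 16 + 5 = 32.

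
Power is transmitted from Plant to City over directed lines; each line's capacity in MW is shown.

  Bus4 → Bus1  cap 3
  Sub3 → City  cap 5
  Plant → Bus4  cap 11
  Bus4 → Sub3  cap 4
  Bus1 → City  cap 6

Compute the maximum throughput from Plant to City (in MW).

Augment Plant→Bus4→Bus1→City: bottleneck 3, flow now 3.
Augment Plant→Bus4→Sub3→City: bottleneck 4, flow now 7.
No augmenting path remains; maximum flow = 7.
In the residual graph, reachable from Plant: {Plant, Bus4}.
Min-cut edges: Bus4→Bus1 (3), Bus4→Sub3 (4); capacity 3 + 4 = 7.
This cut is saturated, so no flow can exceed 7.

7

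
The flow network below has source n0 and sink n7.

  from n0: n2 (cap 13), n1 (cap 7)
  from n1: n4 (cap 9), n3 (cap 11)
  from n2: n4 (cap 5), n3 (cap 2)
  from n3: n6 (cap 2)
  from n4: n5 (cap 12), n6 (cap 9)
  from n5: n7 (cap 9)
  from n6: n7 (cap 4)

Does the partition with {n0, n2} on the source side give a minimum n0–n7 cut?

Given cut capacity: 7 + 2 + 5 = 14.
Augment n0→n1→n3→n6→n7: bottleneck 2, flow now 2.
Augment n0→n1→n4→n5→n7: bottleneck 5, flow now 7.
Augment n0→n2→n4→n5→n7: bottleneck 4, flow now 11.
Augment n0→n2→n4→n6→n7: bottleneck 1, flow now 12.
Augment n0→n2→n3→n1→n4→n6→n7: bottleneck 1, flow now 13. (uses reverse residual edge)
No augmenting path remains; maximum flow = 13.
In the residual graph, reachable from n0: {n0, n1, n2, n3, n4, n5, n6}.
Min-cut edges: n5→n7 (9), n6→n7 (4); capacity 9 + 4 = 13.
Cut capacity 14 exceeds the max flow 13, so it is not minimum.

No — its capacity is 14, but the minimum cut has capacity 13.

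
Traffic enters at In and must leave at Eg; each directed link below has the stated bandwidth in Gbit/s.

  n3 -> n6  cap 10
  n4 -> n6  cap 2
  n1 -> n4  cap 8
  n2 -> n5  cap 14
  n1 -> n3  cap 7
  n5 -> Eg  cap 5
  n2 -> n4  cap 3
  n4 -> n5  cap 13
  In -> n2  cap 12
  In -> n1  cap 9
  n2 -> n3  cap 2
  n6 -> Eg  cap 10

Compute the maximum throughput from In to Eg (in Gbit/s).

15

Augment In→n2→n5→Eg: bottleneck 5, flow now 5.
Augment In→n1→n3→n6→Eg: bottleneck 7, flow now 12.
Augment In→n1→n4→n6→Eg: bottleneck 2, flow now 14.
Augment In→n2→n3→n6→Eg: bottleneck 1, flow now 15.
No augmenting path remains; maximum flow = 15.
In the residual graph, reachable from In: {In, n1, n2, n3, n4, n5, n6}.
Min-cut edges: n5→Eg (5), n6→Eg (10); capacity 5 + 10 = 15.
This cut is saturated, so no flow can exceed 15.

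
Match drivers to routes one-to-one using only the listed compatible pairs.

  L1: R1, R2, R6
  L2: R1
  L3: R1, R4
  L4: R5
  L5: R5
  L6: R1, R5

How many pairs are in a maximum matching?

4

Unit-capacity flow: source→left, listed edges, right→sink; max matching = max flow.
Augmenting path L1→R1 (+1); matched 1.
Augmenting path L3→R4 (+1); matched 2.
Augmenting path L4→R5 (+1); matched 3.
Augmenting path L2→R1→L1→R2 (+1); matched 4.
No augmenting path remains; maximum matching = 4.
König certificate: {L1, L3, R1, R5} is a vertex cover of size 4 (every listed pair touches it), so no matching can be larger.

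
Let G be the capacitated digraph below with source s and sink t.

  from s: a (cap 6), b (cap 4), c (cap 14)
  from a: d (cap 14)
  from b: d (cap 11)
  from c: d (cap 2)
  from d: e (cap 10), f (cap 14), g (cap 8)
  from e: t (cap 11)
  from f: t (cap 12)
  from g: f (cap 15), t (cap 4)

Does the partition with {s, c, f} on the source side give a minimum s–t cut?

Given cut capacity: 6 + 4 + 2 + 12 = 24.
Augment s→a→d→e→t: bottleneck 6, flow now 6.
Augment s→b→d→e→t: bottleneck 4, flow now 10.
Augment s→c→d→f→t: bottleneck 2, flow now 12.
No augmenting path remains; maximum flow = 12.
In the residual graph, reachable from s: {s, c}.
Min-cut edges: s→a (6), s→b (4), c→d (2); capacity 6 + 4 + 2 = 12.
Cut capacity 24 exceeds the max flow 12, so it is not minimum.

No — its capacity is 24, but the minimum cut has capacity 12.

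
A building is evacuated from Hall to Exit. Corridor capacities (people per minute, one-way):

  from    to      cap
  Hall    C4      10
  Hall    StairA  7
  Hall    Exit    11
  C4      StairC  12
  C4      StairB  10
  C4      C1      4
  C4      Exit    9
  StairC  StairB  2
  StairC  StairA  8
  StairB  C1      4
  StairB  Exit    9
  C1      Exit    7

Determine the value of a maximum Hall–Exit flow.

Augment Hall→Exit: bottleneck 11, flow now 11.
Augment Hall→C4→Exit: bottleneck 9, flow now 20.
Augment Hall→C4→StairB→Exit: bottleneck 1, flow now 21.
No augmenting path remains; maximum flow = 21.
In the residual graph, reachable from Hall: {Hall, StairA}.
Min-cut edges: Hall→C4 (10), Hall→Exit (11); capacity 10 + 11 = 21.
This cut is saturated, so no flow can exceed 21.

21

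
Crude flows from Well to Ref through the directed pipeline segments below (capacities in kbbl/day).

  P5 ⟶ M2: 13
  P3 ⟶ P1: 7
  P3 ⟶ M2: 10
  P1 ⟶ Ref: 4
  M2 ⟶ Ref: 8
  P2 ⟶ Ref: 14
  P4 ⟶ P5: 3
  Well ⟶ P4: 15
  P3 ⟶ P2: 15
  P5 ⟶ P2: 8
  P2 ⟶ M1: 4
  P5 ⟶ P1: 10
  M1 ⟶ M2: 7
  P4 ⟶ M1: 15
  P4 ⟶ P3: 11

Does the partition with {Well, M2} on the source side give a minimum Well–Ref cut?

Given cut capacity: 15 + 8 = 23.
Augment Well→P4→M1→M2→Ref: bottleneck 7, flow now 7.
Augment Well→P4→P5→P1→Ref: bottleneck 3, flow now 10.
Augment Well→P4→P3→P1→Ref: bottleneck 1, flow now 11.
Augment Well→P4→P3→M2→Ref: bottleneck 1, flow now 12.
Augment Well→P4→P3→P2→Ref: bottleneck 3, flow now 15.
No augmenting path remains; maximum flow = 15.
In the residual graph, reachable from Well: {Well}.
Min-cut edges: Well→P4 (15); capacity 15 = 15.
Cut capacity 23 exceeds the max flow 15, so it is not minimum.

No — its capacity is 23, but the minimum cut has capacity 15.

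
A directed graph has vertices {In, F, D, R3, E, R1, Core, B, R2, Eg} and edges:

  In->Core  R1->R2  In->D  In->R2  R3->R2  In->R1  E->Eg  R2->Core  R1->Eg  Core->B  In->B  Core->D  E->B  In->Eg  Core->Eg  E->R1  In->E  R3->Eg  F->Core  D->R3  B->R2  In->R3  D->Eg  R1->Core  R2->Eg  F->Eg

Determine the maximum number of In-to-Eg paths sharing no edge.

7

Assign every edge capacity 1; by Menger, the answer equals the max flow.
Path In→Eg (+1); total 1.
Path In→D→Eg (+1); total 2.
Path In→R3→Eg (+1); total 3.
Path In→E→Eg (+1); total 4.
Path In→R1→Eg (+1); total 5.
Path In→Core→Eg (+1); total 6.
Path In→R2→Eg (+1); total 7.
No residual In→Eg path; max flow = 7.
Certifying cut of size 7: {Core→Eg, D→Eg, In→E, In→Eg, In→R1, R2→Eg, R3→Eg}.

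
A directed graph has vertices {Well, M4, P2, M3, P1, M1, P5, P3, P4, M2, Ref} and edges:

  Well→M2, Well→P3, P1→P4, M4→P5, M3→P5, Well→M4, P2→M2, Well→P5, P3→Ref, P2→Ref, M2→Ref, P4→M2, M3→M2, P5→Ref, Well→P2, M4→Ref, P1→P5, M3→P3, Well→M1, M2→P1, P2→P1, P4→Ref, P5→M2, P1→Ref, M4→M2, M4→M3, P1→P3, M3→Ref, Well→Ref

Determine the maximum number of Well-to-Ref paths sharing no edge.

6

Assign every edge capacity 1; by Menger, the answer equals the max flow.
Path Well→Ref (+1); total 1.
Path Well→M4→Ref (+1); total 2.
Path Well→P2→Ref (+1); total 3.
Path Well→P5→Ref (+1); total 4.
Path Well→P3→Ref (+1); total 5.
Path Well→M2→Ref (+1); total 6.
No residual Well→Ref path; max flow = 6.
Certifying cut of size 6: {Well→M2, Well→M4, Well→P2, Well→P3, Well→P5, Well→Ref}.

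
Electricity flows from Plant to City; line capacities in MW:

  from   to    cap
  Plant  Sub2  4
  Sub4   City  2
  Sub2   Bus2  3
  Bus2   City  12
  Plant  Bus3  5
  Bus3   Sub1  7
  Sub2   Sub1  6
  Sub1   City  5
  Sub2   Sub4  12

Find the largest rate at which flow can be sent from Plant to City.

Augment Plant→Bus3→Sub1→City: bottleneck 5, flow now 5.
Augment Plant→Sub2→Bus2→City: bottleneck 3, flow now 8.
Augment Plant→Sub2→Sub4→City: bottleneck 1, flow now 9.
No augmenting path remains; maximum flow = 9.
In the residual graph, reachable from Plant: {Plant}.
Min-cut edges: Plant→Bus3 (5), Plant→Sub2 (4); capacity 5 + 4 = 9.
This cut is saturated, so no flow can exceed 9.

9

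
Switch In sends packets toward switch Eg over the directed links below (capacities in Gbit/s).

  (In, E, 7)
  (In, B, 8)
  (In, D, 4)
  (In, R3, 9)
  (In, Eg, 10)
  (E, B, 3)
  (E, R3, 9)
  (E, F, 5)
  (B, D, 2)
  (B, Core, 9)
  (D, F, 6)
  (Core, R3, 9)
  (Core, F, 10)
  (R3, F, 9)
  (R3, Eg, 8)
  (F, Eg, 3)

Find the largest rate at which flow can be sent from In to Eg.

Augment In→Eg: bottleneck 10, flow now 10.
Augment In→R3→Eg: bottleneck 8, flow now 18.
Augment In→E→F→Eg: bottleneck 3, flow now 21.
No augmenting path remains; maximum flow = 21.
In the residual graph, reachable from In: {In, E, B, D, Core, R3, F}.
Min-cut edges: In→Eg (10), R3→Eg (8), F→Eg (3); capacity 10 + 8 + 3 = 21.
This cut is saturated, so no flow can exceed 21.

21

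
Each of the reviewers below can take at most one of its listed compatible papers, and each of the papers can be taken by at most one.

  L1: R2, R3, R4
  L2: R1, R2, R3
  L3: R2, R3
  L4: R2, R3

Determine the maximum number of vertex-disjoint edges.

4

Unit-capacity flow: source→left, listed edges, right→sink; max matching = max flow.
Augmenting path L1→R2 (+1); matched 1.
Augmenting path L2→R1 (+1); matched 2.
Augmenting path L3→R3 (+1); matched 3.
Augmenting path L4→R2→L1→R4 (+1); matched 4.
No augmenting path remains; maximum matching = 4.
König certificate: {L1, L2, L3, L4} is a vertex cover of size 4 (every listed pair touches it), so no matching can be larger.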